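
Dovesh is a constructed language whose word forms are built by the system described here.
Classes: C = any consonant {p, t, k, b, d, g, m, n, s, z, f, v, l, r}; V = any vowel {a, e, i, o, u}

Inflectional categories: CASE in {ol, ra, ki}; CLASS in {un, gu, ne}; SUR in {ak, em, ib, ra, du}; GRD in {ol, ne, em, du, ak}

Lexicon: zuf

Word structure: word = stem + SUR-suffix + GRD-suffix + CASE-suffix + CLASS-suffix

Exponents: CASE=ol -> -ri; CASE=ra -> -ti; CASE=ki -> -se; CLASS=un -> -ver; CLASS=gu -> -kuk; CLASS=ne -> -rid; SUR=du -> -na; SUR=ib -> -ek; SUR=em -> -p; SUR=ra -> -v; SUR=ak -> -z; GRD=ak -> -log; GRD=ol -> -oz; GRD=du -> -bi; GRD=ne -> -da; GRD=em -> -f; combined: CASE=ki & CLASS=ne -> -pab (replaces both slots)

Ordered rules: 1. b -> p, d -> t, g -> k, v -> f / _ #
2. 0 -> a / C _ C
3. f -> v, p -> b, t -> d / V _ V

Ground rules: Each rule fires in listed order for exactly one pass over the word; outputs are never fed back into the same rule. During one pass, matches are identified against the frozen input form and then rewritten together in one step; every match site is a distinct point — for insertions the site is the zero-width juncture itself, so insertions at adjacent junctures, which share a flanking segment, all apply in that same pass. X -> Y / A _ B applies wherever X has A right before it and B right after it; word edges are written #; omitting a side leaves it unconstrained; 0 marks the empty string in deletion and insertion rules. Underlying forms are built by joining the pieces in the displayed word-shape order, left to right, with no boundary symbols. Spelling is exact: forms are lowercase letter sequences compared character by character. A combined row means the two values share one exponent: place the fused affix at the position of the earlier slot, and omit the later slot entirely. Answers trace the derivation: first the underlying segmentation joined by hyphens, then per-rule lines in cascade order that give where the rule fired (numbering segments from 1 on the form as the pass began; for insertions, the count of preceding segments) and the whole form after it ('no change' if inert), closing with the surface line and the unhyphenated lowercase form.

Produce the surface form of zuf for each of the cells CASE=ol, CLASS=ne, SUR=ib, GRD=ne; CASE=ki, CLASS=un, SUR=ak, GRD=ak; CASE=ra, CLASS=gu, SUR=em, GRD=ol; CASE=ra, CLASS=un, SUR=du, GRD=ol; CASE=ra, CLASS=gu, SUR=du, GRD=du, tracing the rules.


cell CASE=ol, CLASS=ne, SUR=ib, GRD=ne:
underlying: zuf-ek-da-ri-rid
1. b -> p, d -> t, g -> k, v -> f / _ #: fires at position(s) 12: zufekdaririt
2. 0 -> a / C _ C: inserts after position(s) 5: zufekadaririt
3. f -> v, p -> b, t -> d / V _ V: fires at position(s) 3: zuvekadaririt
surface: zuvekadaririt

cell CASE=ki, CLASS=un, SUR=ak, GRD=ak:
underlying: zuf-z-log-se-ver
1. b -> p, d -> t, g -> k, v -> f / _ #: no change
2. 0 -> a / C _ C: inserts after position(s) 3, 4, 7: zufazalogasever
3. f -> v, p -> b, t -> d / V _ V: fires at position(s) 3: zuvazalogasever
surface: zuvazalogasever

cell CASE=ra, CLASS=gu, SUR=em, GRD=ol:
underlying: zuf-p-oz-ti-kuk
1. b -> p, d -> t, g -> k, v -> f / _ #: no change
2. 0 -> a / C _ C: inserts after position(s) 3, 6: zufapozatikuk
3. f -> v, p -> b, t -> d / V _ V: fires at position(s) 3, 5, 9: zuvabozadikuk
surface: zuvabozadikuk

cell CASE=ra, CLASS=un, SUR=du, GRD=ol:
underlying: zuf-na-oz-ti-ver
1. b -> p, d -> t, g -> k, v -> f / _ #: no change
2. 0 -> a / C _ C: inserts after position(s) 3, 7: zufanaozativer
3. f -> v, p -> b, t -> d / V _ V: fires at position(s) 3, 10: zuvanaozadiver
surface: zuvanaozadiver

cell CASE=ra, CLASS=gu, SUR=du, GRD=du:
underlying: zuf-na-bi-ti-kuk
1. b -> p, d -> t, g -> k, v -> f / _ #: no change
2. 0 -> a / C _ C: inserts after position(s) 3: zufanabitikuk
3. f -> v, p -> b, t -> d / V _ V: fires at position(s) 3, 9: zuvanabidikuk
surface: zuvanabidikuk


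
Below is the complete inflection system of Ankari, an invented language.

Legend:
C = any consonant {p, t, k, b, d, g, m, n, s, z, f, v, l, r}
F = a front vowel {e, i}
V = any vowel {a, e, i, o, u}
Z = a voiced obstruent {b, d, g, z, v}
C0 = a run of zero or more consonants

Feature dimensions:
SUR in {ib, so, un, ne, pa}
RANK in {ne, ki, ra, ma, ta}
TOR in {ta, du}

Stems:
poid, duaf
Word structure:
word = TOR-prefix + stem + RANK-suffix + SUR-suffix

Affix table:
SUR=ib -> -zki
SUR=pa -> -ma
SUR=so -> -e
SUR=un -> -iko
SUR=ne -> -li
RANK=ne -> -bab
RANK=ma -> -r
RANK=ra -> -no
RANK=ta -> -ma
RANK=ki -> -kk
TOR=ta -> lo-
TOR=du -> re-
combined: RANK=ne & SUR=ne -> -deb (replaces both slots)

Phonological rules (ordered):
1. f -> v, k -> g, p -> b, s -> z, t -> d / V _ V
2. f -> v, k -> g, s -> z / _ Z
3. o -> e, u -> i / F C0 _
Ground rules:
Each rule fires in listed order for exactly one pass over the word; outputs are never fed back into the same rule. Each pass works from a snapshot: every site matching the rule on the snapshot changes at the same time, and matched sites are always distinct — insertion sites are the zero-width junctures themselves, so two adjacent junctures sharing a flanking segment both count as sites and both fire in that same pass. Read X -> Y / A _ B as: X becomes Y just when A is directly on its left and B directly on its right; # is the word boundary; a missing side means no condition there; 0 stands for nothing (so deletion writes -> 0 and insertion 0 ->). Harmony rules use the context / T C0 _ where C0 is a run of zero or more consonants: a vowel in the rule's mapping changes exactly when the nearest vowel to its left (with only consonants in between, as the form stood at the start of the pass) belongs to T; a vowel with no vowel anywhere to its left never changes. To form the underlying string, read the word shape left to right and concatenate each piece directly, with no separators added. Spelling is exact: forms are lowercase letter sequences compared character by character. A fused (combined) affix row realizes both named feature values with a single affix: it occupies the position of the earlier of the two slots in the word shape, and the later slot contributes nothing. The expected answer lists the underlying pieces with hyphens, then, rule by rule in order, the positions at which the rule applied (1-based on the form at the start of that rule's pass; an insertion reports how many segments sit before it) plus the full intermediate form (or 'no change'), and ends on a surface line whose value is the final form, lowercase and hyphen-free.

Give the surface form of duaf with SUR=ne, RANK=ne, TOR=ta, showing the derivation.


underlying: lo-duaf-deb
1. f -> v, k -> g, p -> b, s -> z, t -> d / V _ V: no change
2. f -> v, k -> g, s -> z / _ Z: fires at position(s) 6: loduavdeb
3. o -> e, u -> i / F C0 _: no change
surface: loduavdeb


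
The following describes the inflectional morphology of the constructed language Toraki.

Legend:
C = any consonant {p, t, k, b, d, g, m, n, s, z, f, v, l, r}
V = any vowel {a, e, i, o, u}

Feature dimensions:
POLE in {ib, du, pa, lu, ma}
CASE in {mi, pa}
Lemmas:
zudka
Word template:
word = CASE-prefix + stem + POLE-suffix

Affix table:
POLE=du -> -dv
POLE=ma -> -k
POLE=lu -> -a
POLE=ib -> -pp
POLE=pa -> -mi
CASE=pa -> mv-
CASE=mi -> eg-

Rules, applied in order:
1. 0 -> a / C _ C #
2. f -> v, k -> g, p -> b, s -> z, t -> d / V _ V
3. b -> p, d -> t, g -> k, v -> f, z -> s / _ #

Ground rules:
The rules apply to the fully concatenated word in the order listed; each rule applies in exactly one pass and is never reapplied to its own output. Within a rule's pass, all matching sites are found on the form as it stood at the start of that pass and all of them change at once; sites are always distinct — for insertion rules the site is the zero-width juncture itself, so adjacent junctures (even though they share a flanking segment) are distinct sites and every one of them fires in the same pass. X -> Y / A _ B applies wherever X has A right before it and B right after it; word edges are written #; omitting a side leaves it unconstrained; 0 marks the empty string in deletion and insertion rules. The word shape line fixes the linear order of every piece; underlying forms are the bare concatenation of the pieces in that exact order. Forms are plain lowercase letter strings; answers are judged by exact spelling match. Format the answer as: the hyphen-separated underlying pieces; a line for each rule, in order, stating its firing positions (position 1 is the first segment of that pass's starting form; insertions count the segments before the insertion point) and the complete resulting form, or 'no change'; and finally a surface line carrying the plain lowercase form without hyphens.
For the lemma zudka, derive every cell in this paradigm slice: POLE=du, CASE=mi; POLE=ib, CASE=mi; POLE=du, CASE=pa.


cell POLE=du, CASE=mi:
underlying: eg-zudka-dv
1. 0 -> a / C _ C #: inserts after position(s) 8: egzudkadav
2. f -> v, k -> g, p -> b, s -> z, t -> d / V _ V: no change
3. b -> p, d -> t, g -> k, v -> f, z -> s / _ #: fires at position(s) 10: egzudkadaf
surface: egzudkadaf

cell POLE=ib, CASE=mi:
underlying: eg-zudka-pp
1. 0 -> a / C _ C #: inserts after position(s) 8: egzudkapap
2. f -> v, k -> g, p -> b, s -> z, t -> d / V _ V: fires at position(s) 8: egzudkabap
3. b -> p, d -> t, g -> k, v -> f, z -> s / _ #: no change
surface: egzudkabap

cell POLE=du, CASE=pa:
underlying: mv-zudka-dv
1. 0 -> a / C _ C #: inserts after position(s) 8: mvzudkadav
2. f -> v, k -> g, p -> b, s -> z, t -> d / V _ V: no change
3. b -> p, d -> t, g -> k, v -> f, z -> s / _ #: fires at position(s) 10: mvzudkadaf
surface: mvzudkadaf


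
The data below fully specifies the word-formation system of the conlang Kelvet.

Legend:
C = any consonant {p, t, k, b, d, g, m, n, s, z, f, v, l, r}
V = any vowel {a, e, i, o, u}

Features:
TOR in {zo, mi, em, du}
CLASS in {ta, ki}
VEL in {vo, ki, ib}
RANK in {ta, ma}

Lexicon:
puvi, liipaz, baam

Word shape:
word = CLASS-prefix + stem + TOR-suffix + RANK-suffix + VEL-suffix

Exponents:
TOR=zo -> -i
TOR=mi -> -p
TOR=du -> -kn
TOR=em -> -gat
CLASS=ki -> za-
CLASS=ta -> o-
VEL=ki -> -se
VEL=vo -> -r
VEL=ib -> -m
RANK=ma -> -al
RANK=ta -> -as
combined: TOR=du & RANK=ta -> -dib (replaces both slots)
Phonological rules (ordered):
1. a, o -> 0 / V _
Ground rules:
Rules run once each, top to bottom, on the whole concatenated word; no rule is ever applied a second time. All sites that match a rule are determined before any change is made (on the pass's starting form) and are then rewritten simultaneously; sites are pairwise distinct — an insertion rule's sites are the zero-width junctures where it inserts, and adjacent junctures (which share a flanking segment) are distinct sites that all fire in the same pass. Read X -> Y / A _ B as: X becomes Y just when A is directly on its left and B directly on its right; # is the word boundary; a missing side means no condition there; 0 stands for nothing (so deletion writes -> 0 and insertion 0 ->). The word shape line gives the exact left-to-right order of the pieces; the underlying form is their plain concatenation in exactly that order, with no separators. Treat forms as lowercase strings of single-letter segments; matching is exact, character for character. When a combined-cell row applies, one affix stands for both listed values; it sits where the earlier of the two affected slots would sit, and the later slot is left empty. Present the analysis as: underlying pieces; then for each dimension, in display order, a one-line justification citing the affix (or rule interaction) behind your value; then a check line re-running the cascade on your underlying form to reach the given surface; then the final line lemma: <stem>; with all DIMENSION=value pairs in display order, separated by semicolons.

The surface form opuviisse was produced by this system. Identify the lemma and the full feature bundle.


underlying: o-puvi-i-as-se
TOR=zo - signalled by the affix -i
CLASS=ta - signalled by the affix o-
VEL=ki - signalled by the affix -se
RANK=ta - signalled by the affix -as
check: opuviiasse -> opuviisse
lemma: puvi; TOR=zo; CLASS=ta; VEL=ki; RANK=ta


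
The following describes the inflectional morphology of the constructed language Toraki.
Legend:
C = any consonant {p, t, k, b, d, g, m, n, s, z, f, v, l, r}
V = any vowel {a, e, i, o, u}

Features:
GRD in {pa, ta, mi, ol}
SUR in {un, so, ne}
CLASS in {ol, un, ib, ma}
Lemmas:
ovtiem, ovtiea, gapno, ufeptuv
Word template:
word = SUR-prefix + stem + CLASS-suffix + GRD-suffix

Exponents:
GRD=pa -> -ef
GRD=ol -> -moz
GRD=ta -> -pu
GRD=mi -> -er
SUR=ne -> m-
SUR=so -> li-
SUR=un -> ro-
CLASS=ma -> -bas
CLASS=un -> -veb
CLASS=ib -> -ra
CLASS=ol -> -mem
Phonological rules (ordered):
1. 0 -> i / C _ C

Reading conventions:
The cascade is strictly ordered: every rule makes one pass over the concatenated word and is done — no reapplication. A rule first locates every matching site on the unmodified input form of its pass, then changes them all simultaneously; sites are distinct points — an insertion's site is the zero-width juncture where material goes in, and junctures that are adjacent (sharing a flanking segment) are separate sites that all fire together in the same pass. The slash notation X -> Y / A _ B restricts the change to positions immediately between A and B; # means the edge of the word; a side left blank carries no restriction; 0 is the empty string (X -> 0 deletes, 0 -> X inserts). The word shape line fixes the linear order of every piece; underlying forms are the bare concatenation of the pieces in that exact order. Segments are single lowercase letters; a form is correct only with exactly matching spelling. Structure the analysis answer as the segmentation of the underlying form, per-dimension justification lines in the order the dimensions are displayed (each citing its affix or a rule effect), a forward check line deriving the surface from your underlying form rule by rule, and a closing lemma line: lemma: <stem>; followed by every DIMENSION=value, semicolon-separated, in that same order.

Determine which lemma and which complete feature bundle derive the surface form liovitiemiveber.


underlying: li-ovtiem-veb-er
GRD=mi - signalled by the affix -er
SUR=so - signalled by the affix li-
CLASS=un - signalled by the affix -veb
check: liovtiemveber -> liovitiemiveber
lemma: ovtiem; GRD=mi; SUR=so; CLASS=un


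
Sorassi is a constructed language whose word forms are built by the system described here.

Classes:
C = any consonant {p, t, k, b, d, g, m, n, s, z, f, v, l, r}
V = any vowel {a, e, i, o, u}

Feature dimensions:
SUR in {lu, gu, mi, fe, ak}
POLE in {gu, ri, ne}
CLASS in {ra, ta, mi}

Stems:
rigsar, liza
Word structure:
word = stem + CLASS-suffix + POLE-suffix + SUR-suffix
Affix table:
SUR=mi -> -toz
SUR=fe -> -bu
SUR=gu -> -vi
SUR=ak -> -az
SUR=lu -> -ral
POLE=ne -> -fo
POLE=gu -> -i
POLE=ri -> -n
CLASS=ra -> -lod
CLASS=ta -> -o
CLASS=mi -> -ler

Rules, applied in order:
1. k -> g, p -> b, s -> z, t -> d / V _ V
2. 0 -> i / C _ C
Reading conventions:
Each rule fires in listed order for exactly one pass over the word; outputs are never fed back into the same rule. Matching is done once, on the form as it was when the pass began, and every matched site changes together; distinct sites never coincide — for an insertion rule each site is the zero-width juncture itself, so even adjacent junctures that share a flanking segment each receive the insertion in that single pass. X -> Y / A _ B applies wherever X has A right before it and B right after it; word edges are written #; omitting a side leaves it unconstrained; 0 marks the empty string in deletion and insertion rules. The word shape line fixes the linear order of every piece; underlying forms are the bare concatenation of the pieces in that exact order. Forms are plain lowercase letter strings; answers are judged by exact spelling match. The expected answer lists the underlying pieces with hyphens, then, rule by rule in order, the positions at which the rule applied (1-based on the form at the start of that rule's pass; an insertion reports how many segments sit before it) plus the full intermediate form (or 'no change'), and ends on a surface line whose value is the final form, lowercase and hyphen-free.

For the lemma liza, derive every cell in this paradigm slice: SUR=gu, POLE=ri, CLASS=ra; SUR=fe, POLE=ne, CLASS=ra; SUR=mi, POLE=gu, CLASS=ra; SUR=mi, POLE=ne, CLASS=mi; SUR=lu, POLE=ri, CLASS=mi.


cell SUR=gu, POLE=ri, CLASS=ra:
underlying: liza-lod-n-vi
1. k -> g, p -> b, s -> z, t -> d / V _ V: no change
2. 0 -> i / C _ C: inserts after position(s) 7, 8: lizalodinivi
surface: lizalodinivi

cell SUR=fe, POLE=ne, CLASS=ra:
underlying: liza-lod-fo-bu
1. k -> g, p -> b, s -> z, t -> d / V _ V: no change
2. 0 -> i / C _ C: inserts after position(s) 7: lizalodifobu
surface: lizalodifobu

cell SUR=mi, POLE=gu, CLASS=ra:
underlying: liza-lod-i-toz
1. k -> g, p -> b, s -> z, t -> d / V _ V: fires at position(s) 9: lizalodidoz
2. 0 -> i / C _ C: no change
surface: lizalodidoz

cell SUR=mi, POLE=ne, CLASS=mi:
underlying: liza-ler-fo-toz
1. k -> g, p -> b, s -> z, t -> d / V _ V: fires at position(s) 10: lizalerfodoz
2. 0 -> i / C _ C: inserts after position(s) 7: lizalerifodoz
surface: lizalerifodoz

cell SUR=lu, POLE=ri, CLASS=mi:
underlying: liza-ler-n-ral
1. k -> g, p -> b, s -> z, t -> d / V _ V: no change
2. 0 -> i / C _ C: inserts after position(s) 7, 8: lizaleriniral
surface: lizaleriniral


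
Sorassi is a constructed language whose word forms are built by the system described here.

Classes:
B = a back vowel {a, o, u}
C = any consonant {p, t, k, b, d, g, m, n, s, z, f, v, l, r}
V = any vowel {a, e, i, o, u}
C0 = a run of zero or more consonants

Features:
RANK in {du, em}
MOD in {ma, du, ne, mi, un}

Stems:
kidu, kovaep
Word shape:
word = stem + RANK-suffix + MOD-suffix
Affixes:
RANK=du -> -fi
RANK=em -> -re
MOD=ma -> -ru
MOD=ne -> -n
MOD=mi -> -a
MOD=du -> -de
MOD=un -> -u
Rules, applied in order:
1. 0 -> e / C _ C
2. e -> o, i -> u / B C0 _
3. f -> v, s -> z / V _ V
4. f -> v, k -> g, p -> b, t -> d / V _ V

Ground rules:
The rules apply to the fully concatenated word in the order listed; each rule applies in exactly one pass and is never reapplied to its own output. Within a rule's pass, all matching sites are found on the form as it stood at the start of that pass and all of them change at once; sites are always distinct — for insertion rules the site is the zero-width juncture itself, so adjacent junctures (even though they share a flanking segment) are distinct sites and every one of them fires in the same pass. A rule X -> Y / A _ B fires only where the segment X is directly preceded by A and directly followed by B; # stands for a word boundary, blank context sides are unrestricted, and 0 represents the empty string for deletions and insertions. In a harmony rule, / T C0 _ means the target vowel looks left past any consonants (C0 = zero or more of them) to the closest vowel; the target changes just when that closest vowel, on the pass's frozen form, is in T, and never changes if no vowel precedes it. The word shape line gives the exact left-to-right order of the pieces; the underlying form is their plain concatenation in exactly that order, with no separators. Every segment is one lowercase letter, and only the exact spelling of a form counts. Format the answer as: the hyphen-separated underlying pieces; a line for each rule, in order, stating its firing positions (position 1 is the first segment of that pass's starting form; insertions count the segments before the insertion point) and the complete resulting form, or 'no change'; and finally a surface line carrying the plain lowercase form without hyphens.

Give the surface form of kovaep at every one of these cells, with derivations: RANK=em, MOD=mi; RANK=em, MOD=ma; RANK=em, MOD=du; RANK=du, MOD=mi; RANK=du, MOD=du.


cell RANK=em, MOD=mi:
underlying: kovaep-re-a
1. 0 -> e / C _ C: inserts after position(s) 6: kovaeperea
2. e -> o, i -> u / B C0 _: fires at position(s) 5: kovaoperea
3. f -> v, s -> z / V _ V: no change
4. f -> v, k -> g, p -> b, t -> d / V _ V: fires at position(s) 6: kovaoberea
surface: kovaoberea

cell RANK=em, MOD=ma:
underlying: kovaep-re-ru
1. 0 -> e / C _ C: inserts after position(s) 6: kovaepereru
2. e -> o, i -> u / B C0 _: fires at position(s) 5: kovaopereru
3. f -> v, s -> z / V _ V: no change
4. f -> v, k -> g, p -> b, t -> d / V _ V: fires at position(s) 6: kovaobereru
surface: kovaobereru

cell RANK=em, MOD=du:
underlying: kovaep-re-de
1. 0 -> e / C _ C: inserts after position(s) 6: kovaeperede
2. e -> o, i -> u / B C0 _: fires at position(s) 5: kovaoperede
3. f -> v, s -> z / V _ V: no change
4. f -> v, k -> g, p -> b, t -> d / V _ V: fires at position(s) 6: kovaoberede
surface: kovaoberede

cell RANK=du, MOD=mi:
underlying: kovaep-fi-a
1. 0 -> e / C _ C: inserts after position(s) 6: kovaepefia
2. e -> o, i -> u / B C0 _: fires at position(s) 5: kovaopefia
3. f -> v, s -> z / V _ V: fires at position(s) 8: kovaopevia
4. f -> v, k -> g, p -> b, t -> d / V _ V: fires at position(s) 6: kovaobevia
surface: kovaobevia

cell RANK=du, MOD=du:
underlying: kovaep-fi-de
1. 0 -> e / C _ C: inserts after position(s) 6: kovaepefide
2. e -> o, i -> u / B C0 _: fires at position(s) 5: kovaopefide
3. f -> v, s -> z / V _ V: fires at position(s) 8: kovaopevide
4. f -> v, k -> g, p -> b, t -> d / V _ V: fires at position(s) 6: kovaobevide
surface: kovaobevide


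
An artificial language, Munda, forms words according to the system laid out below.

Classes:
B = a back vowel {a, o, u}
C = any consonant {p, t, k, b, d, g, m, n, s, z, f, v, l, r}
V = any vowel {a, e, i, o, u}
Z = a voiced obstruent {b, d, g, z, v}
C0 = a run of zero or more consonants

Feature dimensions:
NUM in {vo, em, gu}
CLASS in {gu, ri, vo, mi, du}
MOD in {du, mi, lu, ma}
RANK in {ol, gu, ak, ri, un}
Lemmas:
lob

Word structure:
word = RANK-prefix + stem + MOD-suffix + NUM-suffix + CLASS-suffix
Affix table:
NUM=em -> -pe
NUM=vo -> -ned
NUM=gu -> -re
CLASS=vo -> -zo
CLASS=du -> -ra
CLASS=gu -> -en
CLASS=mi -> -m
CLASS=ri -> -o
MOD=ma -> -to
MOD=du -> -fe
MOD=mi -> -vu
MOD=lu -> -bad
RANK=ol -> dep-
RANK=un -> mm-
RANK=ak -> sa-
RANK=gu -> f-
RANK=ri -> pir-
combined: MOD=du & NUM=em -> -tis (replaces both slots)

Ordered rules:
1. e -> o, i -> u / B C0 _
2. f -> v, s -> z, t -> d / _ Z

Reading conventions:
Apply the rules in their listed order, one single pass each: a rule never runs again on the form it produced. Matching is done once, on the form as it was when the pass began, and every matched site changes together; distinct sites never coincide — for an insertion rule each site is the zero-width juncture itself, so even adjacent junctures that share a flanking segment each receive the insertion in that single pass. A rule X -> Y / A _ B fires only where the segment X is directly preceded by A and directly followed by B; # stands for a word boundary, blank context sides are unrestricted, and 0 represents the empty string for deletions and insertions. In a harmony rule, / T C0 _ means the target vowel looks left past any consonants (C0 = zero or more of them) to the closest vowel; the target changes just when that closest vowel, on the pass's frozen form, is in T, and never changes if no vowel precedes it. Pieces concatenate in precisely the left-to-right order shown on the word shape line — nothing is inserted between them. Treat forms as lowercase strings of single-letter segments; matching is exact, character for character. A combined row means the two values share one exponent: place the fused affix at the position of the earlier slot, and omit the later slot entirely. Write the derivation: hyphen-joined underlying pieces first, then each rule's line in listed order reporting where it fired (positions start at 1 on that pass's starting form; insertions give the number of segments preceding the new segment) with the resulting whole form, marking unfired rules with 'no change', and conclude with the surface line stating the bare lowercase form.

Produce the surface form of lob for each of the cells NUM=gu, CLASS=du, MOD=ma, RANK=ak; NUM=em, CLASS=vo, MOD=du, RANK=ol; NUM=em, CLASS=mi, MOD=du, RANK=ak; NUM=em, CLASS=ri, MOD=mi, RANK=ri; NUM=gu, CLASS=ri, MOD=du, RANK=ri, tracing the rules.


cell NUM=gu, CLASS=du, MOD=ma, RANK=ak:
underlying: sa-lob-to-re-ra
1. e -> o, i -> u / B C0 _: fires at position(s) 9: salobtorora
2. f -> v, s -> z, t -> d / _ Z: no change
surface: salobtorora

cell NUM=em, CLASS=vo, MOD=du, RANK=ol:
underlying: dep-lob-tis-zo
1. e -> o, i -> u / B C0 _: fires at position(s) 8: deplobtuszo
2. f -> v, s -> z, t -> d / _ Z: fires at position(s) 9: deplobtuzzo
surface: deplobtuzzo

cell NUM=em, CLASS=mi, MOD=du, RANK=ak:
underlying: sa-lob-tis-m
1. e -> o, i -> u / B C0 _: fires at position(s) 7: salobtusm
2. f -> v, s -> z, t -> d / _ Z: no change
surface: salobtusm

cell NUM=em, CLASS=ri, MOD=mi, RANK=ri:
underlying: pir-lob-vu-pe-o
1. e -> o, i -> u / B C0 _: fires at position(s) 10: pirlobvupoo
2. f -> v, s -> z, t -> d / _ Z: no change
surface: pirlobvupoo

cell NUM=gu, CLASS=ri, MOD=du, RANK=ri:
underlying: pir-lob-fe-re-o
1. e -> o, i -> u / B C0 _: fires at position(s) 8: pirlobforeo
2. f -> v, s -> z, t -> d / _ Z: no change
surface: pirlobforeo


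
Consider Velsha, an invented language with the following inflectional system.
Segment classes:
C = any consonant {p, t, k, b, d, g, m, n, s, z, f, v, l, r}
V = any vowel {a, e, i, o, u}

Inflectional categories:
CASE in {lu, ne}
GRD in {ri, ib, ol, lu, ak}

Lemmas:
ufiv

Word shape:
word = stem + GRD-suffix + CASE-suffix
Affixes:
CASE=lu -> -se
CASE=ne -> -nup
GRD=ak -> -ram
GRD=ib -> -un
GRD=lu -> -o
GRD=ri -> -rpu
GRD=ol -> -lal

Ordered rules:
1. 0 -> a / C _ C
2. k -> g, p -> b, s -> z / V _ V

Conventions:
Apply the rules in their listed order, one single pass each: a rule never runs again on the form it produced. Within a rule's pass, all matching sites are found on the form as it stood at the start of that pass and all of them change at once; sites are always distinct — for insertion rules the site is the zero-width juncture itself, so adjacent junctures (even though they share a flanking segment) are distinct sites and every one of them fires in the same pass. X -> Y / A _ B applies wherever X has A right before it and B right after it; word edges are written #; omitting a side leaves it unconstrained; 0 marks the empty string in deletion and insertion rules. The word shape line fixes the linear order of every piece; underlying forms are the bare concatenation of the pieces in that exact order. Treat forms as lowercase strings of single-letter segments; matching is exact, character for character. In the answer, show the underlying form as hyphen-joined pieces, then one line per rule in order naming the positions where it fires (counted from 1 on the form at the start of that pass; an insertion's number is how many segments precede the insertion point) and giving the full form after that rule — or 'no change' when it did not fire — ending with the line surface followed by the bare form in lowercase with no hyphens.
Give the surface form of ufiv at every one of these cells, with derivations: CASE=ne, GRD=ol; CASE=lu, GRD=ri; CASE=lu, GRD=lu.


cell CASE=ne, GRD=ol:
underlying: ufiv-lal-nup
1. 0 -> a / C _ C: inserts after position(s) 4, 7: ufivalalanup
2. k -> g, p -> b, s -> z / V _ V: no change
surface: ufivalalanup

cell CASE=lu, GRD=ri:
underlying: ufiv-rpu-se
1. 0 -> a / C _ C: inserts after position(s) 4, 5: ufivarapuse
2. k -> g, p -> b, s -> z / V _ V: fires at position(s) 8, 10: ufivarabuze
surface: ufivarabuze

cell CASE=lu, GRD=lu:
underlying: ufiv-o-se
1. 0 -> a / C _ C: no change
2. k -> g, p -> b, s -> z / V _ V: fires at position(s) 6: ufivoze
surface: ufivoze


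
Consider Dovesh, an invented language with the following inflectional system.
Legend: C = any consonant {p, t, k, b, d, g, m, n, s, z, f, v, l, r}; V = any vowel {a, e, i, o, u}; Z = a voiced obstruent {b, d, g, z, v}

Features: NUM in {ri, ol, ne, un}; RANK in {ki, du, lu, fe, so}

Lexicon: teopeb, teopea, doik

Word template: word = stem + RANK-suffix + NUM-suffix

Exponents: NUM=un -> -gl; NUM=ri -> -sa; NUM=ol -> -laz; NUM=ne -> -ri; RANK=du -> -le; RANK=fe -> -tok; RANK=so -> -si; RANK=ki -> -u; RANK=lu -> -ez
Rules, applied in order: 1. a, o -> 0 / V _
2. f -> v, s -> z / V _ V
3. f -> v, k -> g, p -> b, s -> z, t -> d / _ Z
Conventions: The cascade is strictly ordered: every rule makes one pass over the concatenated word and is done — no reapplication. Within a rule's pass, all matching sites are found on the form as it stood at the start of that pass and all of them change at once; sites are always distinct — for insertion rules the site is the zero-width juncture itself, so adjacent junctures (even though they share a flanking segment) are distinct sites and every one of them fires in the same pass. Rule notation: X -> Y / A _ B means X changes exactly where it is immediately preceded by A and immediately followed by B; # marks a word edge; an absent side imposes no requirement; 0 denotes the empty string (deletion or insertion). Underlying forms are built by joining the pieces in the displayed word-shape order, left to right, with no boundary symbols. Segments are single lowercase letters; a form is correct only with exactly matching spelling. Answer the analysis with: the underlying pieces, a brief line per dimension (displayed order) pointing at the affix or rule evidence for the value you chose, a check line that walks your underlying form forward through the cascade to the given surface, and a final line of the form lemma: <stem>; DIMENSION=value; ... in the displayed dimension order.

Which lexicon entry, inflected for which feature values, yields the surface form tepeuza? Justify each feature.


underlying: teopea-u-sa
NUM=ri - signalled by the affix -sa
RANK=ki - signalled by the affix -u
check: teopeausa -> tepeusa -> tepeuza -> tepeuza
lemma: teopea; NUM=ri; RANK=ki


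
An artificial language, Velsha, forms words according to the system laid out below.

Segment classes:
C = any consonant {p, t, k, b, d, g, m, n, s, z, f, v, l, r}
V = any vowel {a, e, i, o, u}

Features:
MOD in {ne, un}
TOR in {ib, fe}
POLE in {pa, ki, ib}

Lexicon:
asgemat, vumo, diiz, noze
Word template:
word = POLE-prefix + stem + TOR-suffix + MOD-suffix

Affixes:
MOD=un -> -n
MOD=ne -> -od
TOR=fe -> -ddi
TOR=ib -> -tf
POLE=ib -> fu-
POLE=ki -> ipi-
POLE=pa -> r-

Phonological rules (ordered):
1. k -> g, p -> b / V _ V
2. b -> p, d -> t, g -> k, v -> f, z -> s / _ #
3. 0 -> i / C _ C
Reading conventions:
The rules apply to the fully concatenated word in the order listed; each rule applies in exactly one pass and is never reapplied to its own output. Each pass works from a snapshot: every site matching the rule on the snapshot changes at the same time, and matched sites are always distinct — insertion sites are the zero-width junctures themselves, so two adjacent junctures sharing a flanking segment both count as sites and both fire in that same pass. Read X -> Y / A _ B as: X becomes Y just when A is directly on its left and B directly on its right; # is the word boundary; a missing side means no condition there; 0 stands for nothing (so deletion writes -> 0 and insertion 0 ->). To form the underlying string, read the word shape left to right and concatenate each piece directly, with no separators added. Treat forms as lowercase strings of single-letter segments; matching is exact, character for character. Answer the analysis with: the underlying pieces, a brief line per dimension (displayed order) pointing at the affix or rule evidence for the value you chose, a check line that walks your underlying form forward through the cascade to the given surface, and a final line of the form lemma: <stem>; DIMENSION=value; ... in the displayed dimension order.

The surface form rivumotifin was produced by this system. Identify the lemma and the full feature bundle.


underlying: r-vumo-tf-n
MOD=un - signalled by the affix -n
TOR=ib - signalled by the affix -tf
POLE=pa - signalled by the affix r-
check: rvumotfn -> rvumotfn -> rvumotfn -> rivumotifin
lemma: vumo; MOD=un; TOR=ib; POLE=pa


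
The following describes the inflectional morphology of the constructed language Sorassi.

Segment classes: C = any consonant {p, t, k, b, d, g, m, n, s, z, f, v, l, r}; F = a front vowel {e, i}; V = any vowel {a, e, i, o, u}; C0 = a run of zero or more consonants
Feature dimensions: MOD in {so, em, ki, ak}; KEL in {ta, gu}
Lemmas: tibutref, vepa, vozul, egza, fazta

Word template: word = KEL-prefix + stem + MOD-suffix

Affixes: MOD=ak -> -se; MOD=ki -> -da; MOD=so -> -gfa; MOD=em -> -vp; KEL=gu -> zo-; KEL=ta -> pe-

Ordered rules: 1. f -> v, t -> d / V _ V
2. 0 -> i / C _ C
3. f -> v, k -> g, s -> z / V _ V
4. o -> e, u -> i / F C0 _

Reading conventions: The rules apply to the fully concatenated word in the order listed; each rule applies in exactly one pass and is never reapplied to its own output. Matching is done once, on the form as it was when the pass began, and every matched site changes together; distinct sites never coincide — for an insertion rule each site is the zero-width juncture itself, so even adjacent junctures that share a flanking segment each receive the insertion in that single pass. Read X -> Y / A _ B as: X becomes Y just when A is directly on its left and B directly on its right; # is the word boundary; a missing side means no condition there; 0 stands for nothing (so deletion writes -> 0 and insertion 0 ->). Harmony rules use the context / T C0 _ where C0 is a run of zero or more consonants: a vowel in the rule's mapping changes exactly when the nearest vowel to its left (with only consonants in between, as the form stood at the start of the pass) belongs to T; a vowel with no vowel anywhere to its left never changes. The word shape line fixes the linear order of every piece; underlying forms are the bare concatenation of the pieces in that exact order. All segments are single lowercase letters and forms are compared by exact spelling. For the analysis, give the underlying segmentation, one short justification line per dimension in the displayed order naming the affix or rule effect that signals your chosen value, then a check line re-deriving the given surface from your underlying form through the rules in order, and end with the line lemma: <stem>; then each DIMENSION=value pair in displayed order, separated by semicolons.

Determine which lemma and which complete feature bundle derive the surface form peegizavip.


underlying: pe-egza-vp
MOD=em - signalled by the affix -vp
KEL=ta - signalled by the affix pe-
check: peegzavp -> peegzavp -> peegizavip -> peegizavip -> peegizavip
lemma: egza; MOD=em; KEL=ta


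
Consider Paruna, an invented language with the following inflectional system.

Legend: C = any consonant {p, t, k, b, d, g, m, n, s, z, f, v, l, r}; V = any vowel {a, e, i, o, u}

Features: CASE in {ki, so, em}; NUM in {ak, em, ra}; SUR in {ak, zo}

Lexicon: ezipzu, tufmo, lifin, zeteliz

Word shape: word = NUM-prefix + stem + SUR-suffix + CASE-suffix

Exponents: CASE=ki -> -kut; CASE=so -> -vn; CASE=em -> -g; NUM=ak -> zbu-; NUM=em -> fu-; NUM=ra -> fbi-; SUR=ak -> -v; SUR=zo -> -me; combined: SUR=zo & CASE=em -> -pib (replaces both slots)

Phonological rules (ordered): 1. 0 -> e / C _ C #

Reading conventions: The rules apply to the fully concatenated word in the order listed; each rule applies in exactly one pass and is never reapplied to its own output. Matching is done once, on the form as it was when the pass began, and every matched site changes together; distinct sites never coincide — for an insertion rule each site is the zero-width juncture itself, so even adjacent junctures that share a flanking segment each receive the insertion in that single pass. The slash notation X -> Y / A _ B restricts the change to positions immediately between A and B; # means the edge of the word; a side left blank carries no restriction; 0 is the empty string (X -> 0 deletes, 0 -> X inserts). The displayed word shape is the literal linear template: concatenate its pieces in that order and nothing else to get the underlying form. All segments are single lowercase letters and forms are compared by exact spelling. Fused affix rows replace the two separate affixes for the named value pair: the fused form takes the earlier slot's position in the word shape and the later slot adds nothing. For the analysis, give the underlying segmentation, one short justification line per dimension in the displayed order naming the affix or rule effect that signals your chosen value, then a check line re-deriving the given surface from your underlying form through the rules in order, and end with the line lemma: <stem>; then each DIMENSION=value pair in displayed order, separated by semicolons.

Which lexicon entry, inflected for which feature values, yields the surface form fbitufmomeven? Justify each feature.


underlying: fbi-tufmo-me-vn
CASE=so - signalled by the affix -vn
NUM=ra - signalled by the affix fbi-
SUR=zo - signalled by the affix -me
check: fbitufmomevn -> fbitufmomeven
lemma: tufmo; CASE=so; NUM=ra; SUR=zo


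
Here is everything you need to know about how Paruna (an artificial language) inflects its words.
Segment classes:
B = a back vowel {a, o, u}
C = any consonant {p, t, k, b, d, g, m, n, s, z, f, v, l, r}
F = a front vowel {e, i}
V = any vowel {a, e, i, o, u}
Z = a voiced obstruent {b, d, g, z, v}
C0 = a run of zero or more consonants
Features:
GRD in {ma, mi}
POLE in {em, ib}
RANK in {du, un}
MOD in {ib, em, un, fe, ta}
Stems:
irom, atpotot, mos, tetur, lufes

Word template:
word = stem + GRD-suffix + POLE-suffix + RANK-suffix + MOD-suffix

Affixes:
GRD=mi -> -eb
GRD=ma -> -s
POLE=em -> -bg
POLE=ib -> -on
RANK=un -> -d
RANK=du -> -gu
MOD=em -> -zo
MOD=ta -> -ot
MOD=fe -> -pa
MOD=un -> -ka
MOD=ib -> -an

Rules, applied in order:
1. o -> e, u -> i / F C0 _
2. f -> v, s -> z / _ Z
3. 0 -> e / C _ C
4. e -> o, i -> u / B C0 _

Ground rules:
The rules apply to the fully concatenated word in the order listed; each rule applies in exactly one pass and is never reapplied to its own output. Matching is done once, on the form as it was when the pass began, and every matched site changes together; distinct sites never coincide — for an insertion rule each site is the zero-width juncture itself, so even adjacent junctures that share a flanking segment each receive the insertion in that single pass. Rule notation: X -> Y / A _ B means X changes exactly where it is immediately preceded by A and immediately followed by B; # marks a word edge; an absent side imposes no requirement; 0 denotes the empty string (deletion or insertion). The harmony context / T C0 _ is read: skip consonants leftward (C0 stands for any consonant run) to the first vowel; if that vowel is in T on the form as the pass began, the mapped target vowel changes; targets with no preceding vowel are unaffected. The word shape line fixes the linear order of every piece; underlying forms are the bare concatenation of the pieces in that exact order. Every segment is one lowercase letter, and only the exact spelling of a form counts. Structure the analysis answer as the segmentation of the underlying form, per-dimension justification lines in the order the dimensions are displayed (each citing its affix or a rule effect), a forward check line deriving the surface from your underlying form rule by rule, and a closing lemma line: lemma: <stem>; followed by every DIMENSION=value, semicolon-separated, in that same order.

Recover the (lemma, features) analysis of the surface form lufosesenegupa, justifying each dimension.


underlying: lufes-s-on-gu-pa
GRD=ma - signalled by the affix -s
POLE=ib - signalled by the affix -on
RANK=du - signalled by the affix -gu
MOD=fe - signalled by the affix -pa
check: lufessongupa -> lufessengupa -> lufessengupa -> lufesesenegupa -> lufosesenegupa
lemma: lufes; GRD=ma; POLE=ib; RANK=du; MOD=fe


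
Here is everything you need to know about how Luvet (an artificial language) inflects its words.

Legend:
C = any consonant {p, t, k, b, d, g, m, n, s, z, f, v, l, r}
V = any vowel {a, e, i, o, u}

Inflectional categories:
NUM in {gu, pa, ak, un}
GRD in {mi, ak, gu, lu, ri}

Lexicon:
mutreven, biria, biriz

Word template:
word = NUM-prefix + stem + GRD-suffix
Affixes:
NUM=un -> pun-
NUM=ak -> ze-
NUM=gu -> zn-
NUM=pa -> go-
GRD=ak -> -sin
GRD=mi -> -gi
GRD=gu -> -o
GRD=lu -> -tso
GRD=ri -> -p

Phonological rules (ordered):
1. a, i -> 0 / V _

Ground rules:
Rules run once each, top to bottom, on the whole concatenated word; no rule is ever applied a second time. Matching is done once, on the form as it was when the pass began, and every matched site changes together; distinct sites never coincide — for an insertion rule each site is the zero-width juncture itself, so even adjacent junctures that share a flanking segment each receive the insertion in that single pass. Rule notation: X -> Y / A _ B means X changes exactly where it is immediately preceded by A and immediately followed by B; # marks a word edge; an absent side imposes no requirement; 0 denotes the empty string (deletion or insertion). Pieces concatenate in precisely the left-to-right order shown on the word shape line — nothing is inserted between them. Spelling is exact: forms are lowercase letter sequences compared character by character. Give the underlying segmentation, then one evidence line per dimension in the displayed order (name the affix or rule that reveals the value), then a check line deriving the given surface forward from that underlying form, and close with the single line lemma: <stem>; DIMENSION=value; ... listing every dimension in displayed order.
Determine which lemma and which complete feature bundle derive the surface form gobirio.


underlying: go-biria-o
NUM=pa - signalled by the affix go-
GRD=gu - signalled by the affix -o
check: gobiriao -> gobirio
lemma: biria; NUM=pa; GRD=gu
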